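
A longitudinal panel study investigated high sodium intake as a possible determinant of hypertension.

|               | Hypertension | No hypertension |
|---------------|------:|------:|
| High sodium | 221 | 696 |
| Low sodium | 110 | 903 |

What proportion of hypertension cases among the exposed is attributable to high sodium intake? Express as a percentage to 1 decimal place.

54.9

Cells: a = 221, b = 696, c = 110, d = 903.
Risk in exposed = 221/917 = 0.24100; risk in unexposed = 110/1013 = 0.10859.
RR = 0.24100/0.10859 = 2.21942
AR% = (RR − 1)/RR × 100 = (2.21942 − 1)/2.21942 × 100 = 54.9432%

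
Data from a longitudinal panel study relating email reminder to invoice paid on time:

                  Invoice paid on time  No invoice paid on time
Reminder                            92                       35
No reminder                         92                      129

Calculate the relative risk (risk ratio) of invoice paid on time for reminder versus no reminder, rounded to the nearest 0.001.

1.740

Cells: a = 92, b = 35, c = 92, d = 129.
Risk in exposed = 92/127 = 0.72441; risk in unexposed = 92/221 = 0.41629.
RR = 0.72441 / 0.41629 = 1.74016
The risk among the exposed is 1.74 times that among the unexposed.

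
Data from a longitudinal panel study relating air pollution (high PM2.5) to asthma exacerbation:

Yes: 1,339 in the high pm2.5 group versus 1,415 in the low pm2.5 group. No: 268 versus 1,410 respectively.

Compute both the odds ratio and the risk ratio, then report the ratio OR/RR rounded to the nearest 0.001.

2.993

From the description: a = 1339, b = 268, c = 1415, d = 1410.
OR = (1339·1410)/(268·1415) = 1887990/379220 = 4.97861
Risk in exposed = 1339/1607 = 0.83323; risk in unexposed = 1415/2825 = 0.50088; RR = 1.66351
OR/RR = 4.97861 / 1.66351 = 2.99283
The outcome is not rare, so the OR lies further from 1 than the RR.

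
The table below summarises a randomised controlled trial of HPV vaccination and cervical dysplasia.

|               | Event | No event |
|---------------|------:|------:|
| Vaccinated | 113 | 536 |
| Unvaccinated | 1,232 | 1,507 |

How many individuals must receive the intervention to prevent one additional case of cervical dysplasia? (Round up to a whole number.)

4

Risk in treated group = 113/649 = 0.17411; risk in control = 1232/2739 = 0.44980.
Absolute risk reduction = 0.44980 − 0.17411 = 0.27569
NNT = 1 / ARR = 1 / 0.27569 = 3.627 → round up → 4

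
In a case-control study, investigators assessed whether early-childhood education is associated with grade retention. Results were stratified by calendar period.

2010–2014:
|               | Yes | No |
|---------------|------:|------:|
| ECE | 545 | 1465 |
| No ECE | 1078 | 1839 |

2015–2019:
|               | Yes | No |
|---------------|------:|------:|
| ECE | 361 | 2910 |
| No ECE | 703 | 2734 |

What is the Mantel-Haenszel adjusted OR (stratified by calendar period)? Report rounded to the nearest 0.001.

OR_MH = Σ(aᵢdᵢ/nᵢ) / Σ(bᵢcᵢ/nᵢ), where nᵢ is the stratum total.
Stratum 1 (2010–2014): n = 4927; a·d/n = 545·1839/4927 = 203.4209; b·c/n = 1465·1078/4927 = 320.5338
Stratum 2 (2015–2019): n = 6708; a·d/n = 361·2734/6708 = 147.1339; b·c/n = 2910·703/6708 = 304.9687
OR_MH = (203.4209 + 147.1339) / (320.5338 + 304.9687) = 350.5548 / 625.5025 = 0.56044

0.560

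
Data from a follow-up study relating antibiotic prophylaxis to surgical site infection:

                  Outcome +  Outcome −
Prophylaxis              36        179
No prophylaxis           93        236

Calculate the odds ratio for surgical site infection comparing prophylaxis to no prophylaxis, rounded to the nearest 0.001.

0.510

Cells: a = 36, b = 179, c = 93, d = 236.
OR = (a·d)/(b·c) = (36 × 236) / (179 × 93) = 8496 / 16647 = 0.51036
Exposure is associated with lower odds of surgical site infection (OR = 0.51 < 1).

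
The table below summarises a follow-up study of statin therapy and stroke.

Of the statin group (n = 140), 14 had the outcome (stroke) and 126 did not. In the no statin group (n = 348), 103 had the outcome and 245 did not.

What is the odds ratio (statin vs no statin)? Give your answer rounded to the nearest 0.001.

0.264

From the description: a = 14, b = 126, c = 103, d = 245.
OR = (a·d)/(b·c) = (14 × 245) / (126 × 103) = 3430 / 12978 = 0.26429
Exposure is associated with lower odds of stroke (OR = 0.26 < 1).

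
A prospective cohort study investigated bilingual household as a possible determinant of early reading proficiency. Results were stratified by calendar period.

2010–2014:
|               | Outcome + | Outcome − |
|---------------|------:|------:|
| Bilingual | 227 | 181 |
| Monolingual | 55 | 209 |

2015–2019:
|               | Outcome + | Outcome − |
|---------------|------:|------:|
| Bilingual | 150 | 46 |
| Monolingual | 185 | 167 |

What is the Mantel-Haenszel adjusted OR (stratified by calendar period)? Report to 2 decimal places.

3.83

OR_MH = Σ(aᵢdᵢ/nᵢ) / Σ(bᵢcᵢ/nᵢ), where nᵢ is the stratum total.
Stratum 1 (2010–2014): n = 672; a·d/n = 227·209/672 = 70.5997; b·c/n = 181·55/672 = 14.8140
Stratum 2 (2015–2019): n = 548; a·d/n = 150·167/548 = 45.7117; b·c/n = 46·185/548 = 15.5292
OR_MH = (70.5997 + 45.7117) / (14.8140 + 15.5292) = 116.3114 / 30.3432 = 3.83320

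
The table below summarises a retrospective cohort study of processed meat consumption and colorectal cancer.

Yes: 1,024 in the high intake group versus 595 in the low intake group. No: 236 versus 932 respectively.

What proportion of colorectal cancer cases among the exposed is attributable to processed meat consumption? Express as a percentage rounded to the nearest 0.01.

From the description: a = 1024, b = 236, c = 595, d = 932.
Risk in exposed = 1024/1260 = 0.81270; risk in unexposed = 595/1527 = 0.38965.
RR = 0.81270/0.38965 = 2.08570
AR% = (RR − 1)/RR × 100 = (2.08570 − 1)/2.08570 × 100 = 52.0544%

52.05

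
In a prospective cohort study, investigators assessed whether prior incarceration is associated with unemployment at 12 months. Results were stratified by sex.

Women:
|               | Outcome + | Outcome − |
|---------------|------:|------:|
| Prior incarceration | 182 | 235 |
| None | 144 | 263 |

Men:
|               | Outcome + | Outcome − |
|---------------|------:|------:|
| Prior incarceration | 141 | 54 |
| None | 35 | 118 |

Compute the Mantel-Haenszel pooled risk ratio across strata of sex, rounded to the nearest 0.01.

1.64

RR_MH = Σ(aᵢ·n₀ᵢ/nᵢ) / Σ(cᵢ·n₁ᵢ/nᵢ), with n₁ᵢ = aᵢ+bᵢ (exposed), n₀ᵢ = cᵢ+dᵢ (unexposed), nᵢ = n₁ᵢ+n₀ᵢ.
Stratum 1 (Women): n₁ = 417, n₀ = 407, n = 824; a·n₀/n = 182·407/824 = 89.8956; c·n₁/n = 144·417/824 = 72.8738
Stratum 2 (Men): n₁ = 195, n₀ = 153, n = 348; a·n₀/n = 141·153/348 = 61.9914; c·n₁/n = 35·195/348 = 19.6121
RR_MH = (89.8956 + 61.9914) / (72.8738 + 19.6121) = 151.8870 / 92.4859 = 1.64227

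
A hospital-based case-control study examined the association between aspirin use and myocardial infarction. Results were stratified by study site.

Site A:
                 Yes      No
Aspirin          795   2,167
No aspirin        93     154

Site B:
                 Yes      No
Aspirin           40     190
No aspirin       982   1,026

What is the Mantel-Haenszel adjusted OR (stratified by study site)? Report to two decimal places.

OR_MH = Σ(aᵢdᵢ/nᵢ) / Σ(bᵢcᵢ/nᵢ), where nᵢ is the stratum total.
Stratum 1 (Site A): n = 3209; a·d/n = 795·154/3209 = 38.1521; b·c/n = 2167·93/3209 = 62.8018
Stratum 2 (Site B): n = 2238; a·d/n = 40·1026/2238 = 18.3378; b·c/n = 190·982/2238 = 83.3691
OR_MH = (38.1521 + 18.3378) / (62.8018 + 83.3691) = 56.4899 / 146.1709 = 0.38646

0.39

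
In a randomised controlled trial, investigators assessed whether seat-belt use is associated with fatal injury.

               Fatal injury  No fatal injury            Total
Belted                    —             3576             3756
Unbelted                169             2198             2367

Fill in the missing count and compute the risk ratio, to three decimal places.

0.671

The missing cell is in the exposed row: 3756 − 3576 = 180.
So a = 180, b = 3576, c = 169, d = 2198.
RR = [a/(a+b)] / [c/(c+d)] = (180/3756) / (169/2367) = 0.04792/0.07140 = 0.67121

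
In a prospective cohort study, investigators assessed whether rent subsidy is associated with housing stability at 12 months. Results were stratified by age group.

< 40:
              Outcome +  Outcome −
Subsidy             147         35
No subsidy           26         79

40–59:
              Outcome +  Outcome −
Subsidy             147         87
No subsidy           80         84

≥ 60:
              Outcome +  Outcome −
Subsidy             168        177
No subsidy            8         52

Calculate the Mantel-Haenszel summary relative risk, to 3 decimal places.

1.980

RR_MH = Σ(aᵢ·n₀ᵢ/nᵢ) / Σ(cᵢ·n₁ᵢ/nᵢ), with n₁ᵢ = aᵢ+bᵢ (exposed), n₀ᵢ = cᵢ+dᵢ (unexposed), nᵢ = n₁ᵢ+n₀ᵢ.
Stratum 1 (< 40): n₁ = 182, n₀ = 105, n = 287; a·n₀/n = 147·105/287 = 53.7805; c·n₁/n = 26·182/287 = 16.4878
Stratum 2 (40–59): n₁ = 234, n₀ = 164, n = 398; a·n₀/n = 147·164/398 = 60.5729; c·n₁/n = 80·234/398 = 47.0352
Stratum 3 (≥ 60): n₁ = 345, n₀ = 60, n = 405; a·n₀/n = 168·60/405 = 24.8889; c·n₁/n = 8·345/405 = 6.8148
RR_MH = (53.7805 + 60.5729 + 24.8889) / (16.4878 + 47.0352 + 6.8148) = 139.2422 / 70.3378 = 1.97962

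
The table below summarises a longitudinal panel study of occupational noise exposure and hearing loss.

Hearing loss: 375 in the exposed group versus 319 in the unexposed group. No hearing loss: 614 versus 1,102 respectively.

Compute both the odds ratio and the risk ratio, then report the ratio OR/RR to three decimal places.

1.249

From the description: a = 375, b = 614, c = 319, d = 1102.
OR = (375·1102)/(614·319) = 413250/195866 = 2.10986
Risk in exposed = 375/989 = 0.37917; risk in unexposed = 319/1421 = 0.22449; RR = 1.68903
OR/RR = 2.10986 / 1.68903 = 1.24915
The outcome is not rare, so the OR lies further from 1 than the RR.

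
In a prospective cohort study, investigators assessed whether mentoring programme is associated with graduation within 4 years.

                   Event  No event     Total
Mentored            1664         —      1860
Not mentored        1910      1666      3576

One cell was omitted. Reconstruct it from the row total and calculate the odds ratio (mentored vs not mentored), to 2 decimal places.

7.41

The missing cell is in the exposed row: 1860 − 1664 = 196.
So a = 1664, b = 196, c = 1910, d = 1666.
OR = (a·d)/(b·c) = (1664 × 1666) / (196 × 1910) = 2772224 / 374360 = 7.40524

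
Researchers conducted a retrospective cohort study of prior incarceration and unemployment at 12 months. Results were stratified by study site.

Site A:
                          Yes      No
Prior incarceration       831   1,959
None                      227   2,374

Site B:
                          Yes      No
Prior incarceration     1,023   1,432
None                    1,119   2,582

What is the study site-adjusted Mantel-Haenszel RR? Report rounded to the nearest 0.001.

RR_MH = Σ(aᵢ·n₀ᵢ/nᵢ) / Σ(cᵢ·n₁ᵢ/nᵢ), with n₁ᵢ = aᵢ+bᵢ (exposed), n₀ᵢ = cᵢ+dᵢ (unexposed), nᵢ = n₁ᵢ+n₀ᵢ.
Stratum 1 (Site A): n₁ = 2790, n₀ = 2601, n = 5391; a·n₀/n = 831·2601/5391 = 400.9332; c·n₁/n = 227·2790/5391 = 117.4791
Stratum 2 (Site B): n₁ = 2455, n₀ = 3701, n = 6156; a·n₀/n = 1023·3701/6156 = 615.0297; c·n₁/n = 1119·2455/6156 = 446.2549
RR_MH = (400.9332 + 615.0297) / (117.4791 + 446.2549) = 1015.9629 / 563.7340 = 1.80220

1.802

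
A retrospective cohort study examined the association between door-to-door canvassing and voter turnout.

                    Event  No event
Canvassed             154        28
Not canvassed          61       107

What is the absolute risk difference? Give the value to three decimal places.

Cells: a = 154, b = 28, c = 61, d = 107.
Risk in exposed = 154/182 = 0.846154; risk in unexposed = 61/168 = 0.363095.
Risk difference = 0.846154 − 0.363095 = 0.483059

0.483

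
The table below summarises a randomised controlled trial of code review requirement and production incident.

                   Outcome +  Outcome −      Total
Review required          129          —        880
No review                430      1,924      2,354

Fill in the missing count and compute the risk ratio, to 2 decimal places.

0.80

The missing cell is in the exposed row: 880 − 129 = 751.
So a = 129, b = 751, c = 430, d = 1924.
RR = [a/(a+b)] / [c/(c+d)] = (129/880) / (430/2354) = 0.14659/0.18267 = 0.80250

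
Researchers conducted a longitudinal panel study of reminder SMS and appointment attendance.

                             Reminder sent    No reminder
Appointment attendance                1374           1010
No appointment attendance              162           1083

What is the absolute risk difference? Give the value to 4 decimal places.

Reading the table with exposure as columns: a = 1374 (Reminder sent, case), b = 162 (Reminder sent, non-case), c = 1010 (No reminder, case), d = 1083.
Risk in exposed = 1374/1536 = 0.894531; risk in unexposed = 1010/2093 = 0.482561.
Risk difference = 0.894531 − 0.482561 = 0.411970

0.4120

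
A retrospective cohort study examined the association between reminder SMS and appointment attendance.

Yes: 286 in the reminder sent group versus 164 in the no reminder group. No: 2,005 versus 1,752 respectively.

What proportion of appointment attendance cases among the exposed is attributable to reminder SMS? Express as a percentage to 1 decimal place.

From the description: a = 286, b = 2005, c = 164, d = 1752.
Risk in exposed = 286/2291 = 0.12484; risk in unexposed = 164/1916 = 0.08559.
RR = 0.12484/0.08559 = 1.45845
AR% = (RR − 1)/RR × 100 = (1.45845 − 1)/1.45845 × 100 = 31.4342%

31.4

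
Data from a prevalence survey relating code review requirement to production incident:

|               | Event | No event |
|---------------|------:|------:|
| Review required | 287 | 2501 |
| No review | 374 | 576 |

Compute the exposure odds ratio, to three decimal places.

Cells: a = 287, b = 2501, c = 374, d = 576.
OR = (a·d)/(b·c) = (287 × 576) / (2501 × 374) = 165312 / 935374 = 0.17673
Exposure is associated with lower odds of production incident (OR = 0.18 < 1).

0.177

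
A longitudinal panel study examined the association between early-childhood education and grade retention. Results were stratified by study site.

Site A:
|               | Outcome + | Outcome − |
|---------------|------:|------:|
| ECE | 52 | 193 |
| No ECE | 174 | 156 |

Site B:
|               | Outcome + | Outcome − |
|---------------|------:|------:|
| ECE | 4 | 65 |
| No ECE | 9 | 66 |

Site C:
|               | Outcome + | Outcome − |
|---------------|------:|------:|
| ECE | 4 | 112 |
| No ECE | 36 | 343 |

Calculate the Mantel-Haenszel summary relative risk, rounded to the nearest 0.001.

0.403

RR_MH = Σ(aᵢ·n₀ᵢ/nᵢ) / Σ(cᵢ·n₁ᵢ/nᵢ), with n₁ᵢ = aᵢ+bᵢ (exposed), n₀ᵢ = cᵢ+dᵢ (unexposed), nᵢ = n₁ᵢ+n₀ᵢ.
Stratum 1 (Site A): n₁ = 245, n₀ = 330, n = 575; a·n₀/n = 52·330/575 = 29.8435; c·n₁/n = 174·245/575 = 74.1391
Stratum 2 (Site B): n₁ = 69, n₀ = 75, n = 144; a·n₀/n = 4·75/144 = 2.0833; c·n₁/n = 9·69/144 = 4.3125
Stratum 3 (Site C): n₁ = 116, n₀ = 379, n = 495; a·n₀/n = 4·379/495 = 3.0626; c·n₁/n = 36·116/495 = 8.4364
RR_MH = (29.8435 + 2.0833 + 3.0626) / (74.1391 + 4.3125 + 8.4364) = 34.9894 / 86.8880 = 0.40270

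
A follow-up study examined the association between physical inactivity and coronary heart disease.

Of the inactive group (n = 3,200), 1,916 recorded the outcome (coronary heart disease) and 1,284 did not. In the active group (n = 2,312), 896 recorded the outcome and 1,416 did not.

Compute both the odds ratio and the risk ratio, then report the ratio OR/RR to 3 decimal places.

1.526

From the description: a = 1916, b = 1284, c = 896, d = 1416.
OR = (1916·1416)/(1284·896) = 2713056/1150464 = 2.35823
Risk in exposed = 1916/3200 = 0.59875; risk in unexposed = 896/2312 = 0.38754; RR = 1.54499
OR/RR = 2.35823 / 1.54499 = 1.52637
The outcome is not rare, so the OR lies further from 1 than the RR.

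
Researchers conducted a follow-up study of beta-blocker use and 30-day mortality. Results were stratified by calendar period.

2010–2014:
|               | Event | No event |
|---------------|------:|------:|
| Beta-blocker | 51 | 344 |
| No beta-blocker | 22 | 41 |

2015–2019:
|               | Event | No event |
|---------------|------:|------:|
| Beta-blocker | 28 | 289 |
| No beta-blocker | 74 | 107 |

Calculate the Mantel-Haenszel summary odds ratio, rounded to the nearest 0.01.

OR_MH = Σ(aᵢdᵢ/nᵢ) / Σ(bᵢcᵢ/nᵢ), where nᵢ is the stratum total.
Stratum 1 (2010–2014): n = 458; a·d/n = 51·41/458 = 4.5655; b·c/n = 344·22/458 = 16.5240
Stratum 2 (2015–2019): n = 498; a·d/n = 28·107/498 = 6.0161; b·c/n = 289·74/498 = 42.9438
OR_MH = (4.5655 + 6.0161) / (16.5240 + 42.9438) = 10.5816 / 59.4678 = 0.17794

0.18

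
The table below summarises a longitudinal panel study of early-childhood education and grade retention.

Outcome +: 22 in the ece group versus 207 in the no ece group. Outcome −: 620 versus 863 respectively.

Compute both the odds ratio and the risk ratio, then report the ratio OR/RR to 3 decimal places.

0.835

From the description: a = 22, b = 620, c = 207, d = 863.
OR = (22·863)/(620·207) = 18986/128340 = 0.14794
Risk in exposed = 22/642 = 0.03427; risk in unexposed = 207/1070 = 0.19346; RR = 0.17713
OR/RR = 0.14794 / 0.17713 = 0.83516
The outcome is not rare, so the OR lies further from 1 than the RR.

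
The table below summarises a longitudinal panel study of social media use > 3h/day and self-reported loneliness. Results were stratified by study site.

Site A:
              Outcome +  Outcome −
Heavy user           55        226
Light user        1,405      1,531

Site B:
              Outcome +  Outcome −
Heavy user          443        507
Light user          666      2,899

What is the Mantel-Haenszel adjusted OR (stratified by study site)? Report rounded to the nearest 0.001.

1.790

OR_MH = Σ(aᵢdᵢ/nᵢ) / Σ(bᵢcᵢ/nᵢ), where nᵢ is the stratum total.
Stratum 1 (Site A): n = 3217; a·d/n = 55·1531/3217 = 26.1750; b·c/n = 226·1405/3217 = 98.7038
Stratum 2 (Site B): n = 4515; a·d/n = 443·2899/4515 = 284.4423; b·c/n = 507·666/4515 = 74.7867
OR_MH = (26.1750 + 284.4423) / (98.7038 + 74.7867) = 310.6173 / 173.4905 = 1.79040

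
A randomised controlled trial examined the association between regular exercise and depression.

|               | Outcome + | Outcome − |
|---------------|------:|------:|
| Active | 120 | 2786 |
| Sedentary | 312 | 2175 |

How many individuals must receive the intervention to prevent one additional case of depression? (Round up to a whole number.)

Risk in treated group = 120/2906 = 0.04129; risk in control = 312/2487 = 0.12545.
Absolute risk reduction = 0.12545 − 0.04129 = 0.08416
NNT = 1 / ARR = 1 / 0.08416 = 11.882 → round up → 12

12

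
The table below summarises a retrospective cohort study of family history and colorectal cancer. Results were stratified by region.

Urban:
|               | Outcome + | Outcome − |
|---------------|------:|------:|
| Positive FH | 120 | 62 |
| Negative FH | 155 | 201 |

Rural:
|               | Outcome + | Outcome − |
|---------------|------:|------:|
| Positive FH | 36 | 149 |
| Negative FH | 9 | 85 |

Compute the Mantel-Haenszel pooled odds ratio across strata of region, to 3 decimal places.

2.462

OR_MH = Σ(aᵢdᵢ/nᵢ) / Σ(bᵢcᵢ/nᵢ), where nᵢ is the stratum total.
Stratum 1 (Urban): n = 538; a·d/n = 120·201/538 = 44.8327; b·c/n = 62·155/538 = 17.8625
Stratum 2 (Rural): n = 279; a·d/n = 36·85/279 = 10.9677; b·c/n = 149·9/279 = 4.8065
OR_MH = (44.8327 + 10.9677) / (17.8625 + 4.8065) = 55.8005 / 22.6689 = 2.46154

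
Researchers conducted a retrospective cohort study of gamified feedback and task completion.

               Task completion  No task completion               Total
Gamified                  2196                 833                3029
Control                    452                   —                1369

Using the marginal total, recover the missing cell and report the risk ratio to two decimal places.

The missing cell is in the unexposed row: 1369 − 452 = 917.
So a = 2196, b = 833, c = 452, d = 917.
RR = [a/(a+b)] / [c/(c+d)] = (2196/3029) / (452/1369) = 0.72499/0.33017 = 2.19583

2.20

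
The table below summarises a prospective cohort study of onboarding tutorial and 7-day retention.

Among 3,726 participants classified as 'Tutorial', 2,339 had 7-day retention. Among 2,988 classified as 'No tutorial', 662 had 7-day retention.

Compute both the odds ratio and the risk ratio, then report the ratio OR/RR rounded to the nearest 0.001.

From the description: a = 2339, b = 1387, c = 662, d = 2326.
OR = (2339·2326)/(1387·662) = 5440514/918194 = 5.92523
Risk in exposed = 2339/3726 = 0.62775; risk in unexposed = 662/2988 = 0.22155; RR = 2.83341
OR/RR = 5.92523 / 2.83341 = 2.09120
The outcome is not rare, so the OR lies further from 1 than the RR.

2.091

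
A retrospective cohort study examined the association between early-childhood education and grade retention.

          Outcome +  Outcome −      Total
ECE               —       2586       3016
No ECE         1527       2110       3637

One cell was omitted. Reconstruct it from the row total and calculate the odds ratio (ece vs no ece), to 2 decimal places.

The missing cell is in the exposed row: 3016 − 2586 = 430.
So a = 430, b = 2586, c = 1527, d = 2110.
OR = (a·d)/(b·c) = (430 × 2110) / (2586 × 1527) = 907300 / 3948822 = 0.22976

0.23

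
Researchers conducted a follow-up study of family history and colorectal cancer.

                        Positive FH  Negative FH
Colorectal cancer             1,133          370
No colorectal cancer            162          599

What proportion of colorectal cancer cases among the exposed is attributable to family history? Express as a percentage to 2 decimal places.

56.36

Reading the table with exposure as columns: a = 1133 (Positive FH, case), b = 162 (Positive FH, non-case), c = 370 (Negative FH, case), d = 599.
Risk in exposed = 1133/1295 = 0.87490; risk in unexposed = 370/969 = 0.38184.
RR = 0.87490/0.38184 = 2.29130
AR% = (RR − 1)/RR × 100 = (2.29130 − 1)/2.29130 × 100 = 56.3567%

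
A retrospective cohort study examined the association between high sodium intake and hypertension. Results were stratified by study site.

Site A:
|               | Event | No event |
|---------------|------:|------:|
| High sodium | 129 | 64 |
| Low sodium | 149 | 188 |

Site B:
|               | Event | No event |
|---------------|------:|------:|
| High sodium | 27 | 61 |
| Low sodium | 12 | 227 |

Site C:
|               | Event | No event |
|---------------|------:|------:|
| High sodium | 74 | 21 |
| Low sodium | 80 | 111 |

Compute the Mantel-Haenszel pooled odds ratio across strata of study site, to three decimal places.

OR_MH = Σ(aᵢdᵢ/nᵢ) / Σ(bᵢcᵢ/nᵢ), where nᵢ is the stratum total.
Stratum 1 (Site A): n = 530; a·d/n = 129·188/530 = 45.7585; b·c/n = 64·149/530 = 17.9925
Stratum 2 (Site B): n = 327; a·d/n = 27·227/327 = 18.7431; b·c/n = 61·12/327 = 2.2385
Stratum 3 (Site C): n = 286; a·d/n = 74·111/286 = 28.7203; b·c/n = 21·80/286 = 5.8741
OR_MH = (45.7585 + 18.7431 + 28.7203) / (17.9925 + 2.2385 + 5.8741) = 93.2219 / 26.1051 = 3.57102

3.571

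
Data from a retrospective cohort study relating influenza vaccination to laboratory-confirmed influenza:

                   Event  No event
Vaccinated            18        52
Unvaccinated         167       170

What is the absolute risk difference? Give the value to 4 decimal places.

Cells: a = 18, b = 52, c = 167, d = 170.
Risk in exposed = 18/70 = 0.257143; risk in unexposed = 167/337 = 0.495549.
Risk difference = 0.257143 − 0.495549 = -0.238406

-0.2384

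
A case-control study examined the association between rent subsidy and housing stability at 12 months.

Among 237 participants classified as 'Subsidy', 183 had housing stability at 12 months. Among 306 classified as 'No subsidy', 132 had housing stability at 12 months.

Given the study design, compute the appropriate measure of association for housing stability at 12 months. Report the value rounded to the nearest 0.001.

4.467

From the description: a = 183, b = 54, c = 132, d = 174.
This is a case-control study: participants were sampled on outcome status, so risks in the source population cannot be estimated directly — relative risk is not valid here. The odds ratio is the appropriate measure.
OR = (a·d)/(b·c) = (183 × 174) / (54 × 132) = 31842 / 7128 = 4.46717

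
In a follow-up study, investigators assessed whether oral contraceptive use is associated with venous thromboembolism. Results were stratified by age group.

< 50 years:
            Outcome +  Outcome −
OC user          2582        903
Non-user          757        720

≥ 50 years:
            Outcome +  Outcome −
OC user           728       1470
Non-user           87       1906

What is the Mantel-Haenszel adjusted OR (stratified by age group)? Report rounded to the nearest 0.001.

4.194

OR_MH = Σ(aᵢdᵢ/nᵢ) / Σ(bᵢcᵢ/nᵢ), where nᵢ is the stratum total.
Stratum 1 (< 50 years): n = 4962; a·d/n = 2582·720/4962 = 374.6554; b·c/n = 903·757/4962 = 137.7612
Stratum 2 (≥ 50 years): n = 4191; a·d/n = 728·1906/4191 = 331.0828; b·c/n = 1470·87/4191 = 30.5154
OR_MH = (374.6554 + 331.0828) / (137.7612 + 30.5154) = 705.7382 / 168.2766 = 4.19392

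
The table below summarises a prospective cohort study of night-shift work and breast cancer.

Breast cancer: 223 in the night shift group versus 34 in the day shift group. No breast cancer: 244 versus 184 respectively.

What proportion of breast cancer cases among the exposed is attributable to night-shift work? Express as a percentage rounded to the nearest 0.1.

67.3

From the description: a = 223, b = 244, c = 34, d = 184.
Risk in exposed = 223/467 = 0.47752; risk in unexposed = 34/218 = 0.15596.
RR = 0.47752/0.15596 = 3.06172
AR% = (RR − 1)/RR × 100 = (3.06172 − 1)/3.06172 × 100 = 67.3386%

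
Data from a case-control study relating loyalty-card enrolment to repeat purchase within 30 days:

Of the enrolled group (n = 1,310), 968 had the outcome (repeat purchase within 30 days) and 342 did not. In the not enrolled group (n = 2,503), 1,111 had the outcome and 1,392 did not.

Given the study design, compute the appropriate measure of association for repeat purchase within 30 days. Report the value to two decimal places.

3.55

From the description: a = 968, b = 342, c = 1111, d = 1392.
This is a case-control study: participants were sampled on outcome status, so risks in the source population cannot be estimated directly — relative risk is not valid here. The odds ratio is the appropriate measure.
OR = (a·d)/(b·c) = (968 × 1392) / (342 × 1111) = 1347456 / 379962 = 3.54629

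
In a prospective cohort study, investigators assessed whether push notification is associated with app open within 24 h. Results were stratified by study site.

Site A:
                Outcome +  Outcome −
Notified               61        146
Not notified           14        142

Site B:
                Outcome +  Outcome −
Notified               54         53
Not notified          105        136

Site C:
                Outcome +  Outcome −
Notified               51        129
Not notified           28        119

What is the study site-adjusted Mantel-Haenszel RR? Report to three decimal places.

RR_MH = Σ(aᵢ·n₀ᵢ/nᵢ) / Σ(cᵢ·n₁ᵢ/nᵢ), with n₁ᵢ = aᵢ+bᵢ (exposed), n₀ᵢ = cᵢ+dᵢ (unexposed), nᵢ = n₁ᵢ+n₀ᵢ.
Stratum 1 (Site A): n₁ = 207, n₀ = 156, n = 363; a·n₀/n = 61·156/363 = 26.2149; c·n₁/n = 14·207/363 = 7.9835
Stratum 2 (Site B): n₁ = 107, n₀ = 241, n = 348; a·n₀/n = 54·241/348 = 37.3966; c·n₁/n = 105·107/348 = 32.2845
Stratum 3 (Site C): n₁ = 180, n₀ = 147, n = 327; a·n₀/n = 51·147/327 = 22.9266; c·n₁/n = 28·180/327 = 15.4128
RR_MH = (26.2149 + 37.3966 + 22.9266) / (7.9835 + 32.2845 + 15.4128) = 86.5380 / 55.6808 = 1.55418

1.554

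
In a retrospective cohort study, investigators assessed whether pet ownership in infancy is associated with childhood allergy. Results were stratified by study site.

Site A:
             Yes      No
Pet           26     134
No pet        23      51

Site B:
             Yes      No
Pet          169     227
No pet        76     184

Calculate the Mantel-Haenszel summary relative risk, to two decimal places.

1.22

RR_MH = Σ(aᵢ·n₀ᵢ/nᵢ) / Σ(cᵢ·n₁ᵢ/nᵢ), with n₁ᵢ = aᵢ+bᵢ (exposed), n₀ᵢ = cᵢ+dᵢ (unexposed), nᵢ = n₁ᵢ+n₀ᵢ.
Stratum 1 (Site A): n₁ = 160, n₀ = 74, n = 234; a·n₀/n = 26·74/234 = 8.2222; c·n₁/n = 23·160/234 = 15.7265
Stratum 2 (Site B): n₁ = 396, n₀ = 260, n = 656; a·n₀/n = 169·260/656 = 66.9817; c·n₁/n = 76·396/656 = 45.8780
RR_MH = (8.2222 + 66.9817) / (15.7265 + 45.8780) = 75.2039 / 61.6045 = 1.22075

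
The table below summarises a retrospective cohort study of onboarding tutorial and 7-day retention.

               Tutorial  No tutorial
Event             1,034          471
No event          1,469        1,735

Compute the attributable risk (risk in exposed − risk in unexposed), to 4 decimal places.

0.1996

Reading the table with exposure as columns: a = 1034 (Tutorial, case), b = 1469 (Tutorial, non-case), c = 471 (No tutorial, case), d = 1735.
Risk in exposed = 1034/2503 = 0.413104; risk in unexposed = 471/2206 = 0.213509.
Risk difference = 0.413104 − 0.213509 = 0.199596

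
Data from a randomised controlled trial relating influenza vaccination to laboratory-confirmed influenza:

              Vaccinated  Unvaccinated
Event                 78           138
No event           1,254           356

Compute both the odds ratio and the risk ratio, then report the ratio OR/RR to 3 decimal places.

Reading the table with exposure as columns: a = 78 (Vaccinated, case), b = 1254 (Vaccinated, non-case), c = 138 (Unvaccinated, case), d = 356.
OR = (78·356)/(1254·138) = 27768/173052 = 0.16046
Risk in exposed = 78/1332 = 0.05856; risk in unexposed = 138/494 = 0.27935; RR = 0.20962
OR/RR = 0.16046 / 0.20962 = 0.76547
The outcome is not rare, so the OR lies further from 1 than the RR.

0.765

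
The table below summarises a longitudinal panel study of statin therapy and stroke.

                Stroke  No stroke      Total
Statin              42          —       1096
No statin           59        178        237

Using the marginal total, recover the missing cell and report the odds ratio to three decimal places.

The missing cell is in the exposed row: 1096 − 42 = 1054.
So a = 42, b = 1054, c = 59, d = 178.
OR = (a·d)/(b·c) = (42 × 178) / (1054 × 59) = 7476 / 62186 = 0.12022

0.120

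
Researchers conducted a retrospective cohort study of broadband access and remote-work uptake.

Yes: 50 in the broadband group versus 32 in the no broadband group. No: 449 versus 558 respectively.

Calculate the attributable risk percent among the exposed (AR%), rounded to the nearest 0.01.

From the description: a = 50, b = 449, c = 32, d = 558.
Risk in exposed = 50/499 = 0.10020; risk in unexposed = 32/590 = 0.05424.
RR = 0.10020/0.05424 = 1.84744
AR% = (RR − 1)/RR × 100 = (1.84744 − 1)/1.84744 × 100 = 45.8712%

45.87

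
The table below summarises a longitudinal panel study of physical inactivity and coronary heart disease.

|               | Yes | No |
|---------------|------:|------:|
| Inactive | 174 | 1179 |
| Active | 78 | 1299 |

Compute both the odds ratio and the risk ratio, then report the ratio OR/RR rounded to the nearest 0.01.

Cells: a = 174, b = 1179, c = 78, d = 1299.
OR = (174·1299)/(1179·78) = 226026/91962 = 2.45782
Risk in exposed = 174/1353 = 0.12860; risk in unexposed = 78/1377 = 0.05664; RR = 2.27034
OR/RR = 2.45782 / 2.27034 = 1.08258
The outcome is not rare, so the OR lies further from 1 than the RR.

1.08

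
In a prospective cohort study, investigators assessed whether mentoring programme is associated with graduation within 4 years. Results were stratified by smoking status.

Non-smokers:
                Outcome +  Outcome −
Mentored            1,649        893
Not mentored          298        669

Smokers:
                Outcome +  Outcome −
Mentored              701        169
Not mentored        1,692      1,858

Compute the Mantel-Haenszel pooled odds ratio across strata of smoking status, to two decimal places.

4.33

OR_MH = Σ(aᵢdᵢ/nᵢ) / Σ(bᵢcᵢ/nᵢ), where nᵢ is the stratum total.
Stratum 1 (Non-smokers): n = 3509; a·d/n = 1649·669/3509 = 314.3861; b·c/n = 893·298/3509 = 75.8376
Stratum 2 (Smokers): n = 4420; a·d/n = 701·1858/4420 = 294.6738; b·c/n = 169·1692/4420 = 64.6941
OR_MH = (314.3861 + 294.6738) / (75.8376 + 64.6941) = 609.0599 / 140.5317 = 4.33397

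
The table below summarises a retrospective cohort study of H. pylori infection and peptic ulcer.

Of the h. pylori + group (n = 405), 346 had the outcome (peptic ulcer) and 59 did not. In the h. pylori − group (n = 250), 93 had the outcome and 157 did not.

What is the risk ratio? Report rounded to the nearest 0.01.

From the description: a = 346, b = 59, c = 93, d = 157.
Risk in exposed = 346/405 = 0.85432; risk in unexposed = 93/250 = 0.37200.
RR = 0.85432 / 0.37200 = 2.29656
The risk among the exposed is 2.30 times that among the unexposed.

2.30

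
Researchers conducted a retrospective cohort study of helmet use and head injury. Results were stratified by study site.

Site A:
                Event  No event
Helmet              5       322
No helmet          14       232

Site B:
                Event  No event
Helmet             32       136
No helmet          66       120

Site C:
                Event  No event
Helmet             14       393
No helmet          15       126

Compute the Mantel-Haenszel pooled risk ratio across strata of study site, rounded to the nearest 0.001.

RR_MH = Σ(aᵢ·n₀ᵢ/nᵢ) / Σ(cᵢ·n₁ᵢ/nᵢ), with n₁ᵢ = aᵢ+bᵢ (exposed), n₀ᵢ = cᵢ+dᵢ (unexposed), nᵢ = n₁ᵢ+n₀ᵢ.
Stratum 1 (Site A): n₁ = 327, n₀ = 246, n = 573; a·n₀/n = 5·246/573 = 2.1466; c·n₁/n = 14·327/573 = 7.9895
Stratum 2 (Site B): n₁ = 168, n₀ = 186, n = 354; a·n₀/n = 32·186/354 = 16.8136; c·n₁/n = 66·168/354 = 31.3220
Stratum 3 (Site C): n₁ = 407, n₀ = 141, n = 548; a·n₀/n = 14·141/548 = 3.6022; c·n₁/n = 15·407/548 = 11.1405
RR_MH = (2.1466 + 16.8136 + 3.6022) / (7.9895 + 31.3220 + 11.1405) = 22.5623 / 50.4521 = 0.44720

0.447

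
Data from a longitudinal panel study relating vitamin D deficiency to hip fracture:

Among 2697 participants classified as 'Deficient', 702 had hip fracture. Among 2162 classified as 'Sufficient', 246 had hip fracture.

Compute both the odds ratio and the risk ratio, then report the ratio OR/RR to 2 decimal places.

1.20

From the description: a = 702, b = 1995, c = 246, d = 1916.
OR = (702·1916)/(1995·246) = 1345032/490770 = 2.74066
Risk in exposed = 702/2697 = 0.26029; risk in unexposed = 246/2162 = 0.11378; RR = 2.28758
OR/RR = 2.74066 / 2.28758 = 1.19806
The outcome is not rare, so the OR lies further from 1 than the RR.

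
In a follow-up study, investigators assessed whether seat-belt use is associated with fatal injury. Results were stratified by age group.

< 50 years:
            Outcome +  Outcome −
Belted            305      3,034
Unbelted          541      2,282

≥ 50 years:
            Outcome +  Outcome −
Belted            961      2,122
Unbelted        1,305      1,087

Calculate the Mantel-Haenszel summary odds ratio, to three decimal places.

OR_MH = Σ(aᵢdᵢ/nᵢ) / Σ(bᵢcᵢ/nᵢ), where nᵢ is the stratum total.
Stratum 1 (< 50 years): n = 6162; a·d/n = 305·2282/6162 = 112.9520; b·c/n = 3034·541/6162 = 266.3736
Stratum 2 (≥ 50 years): n = 5475; a·d/n = 961·1087/5475 = 190.7958; b·c/n = 2122·1305/5475 = 505.7918
OR_MH = (112.9520 + 190.7958) / (266.3736 + 505.7918) = 303.7478 / 772.1654 = 0.39337

0.393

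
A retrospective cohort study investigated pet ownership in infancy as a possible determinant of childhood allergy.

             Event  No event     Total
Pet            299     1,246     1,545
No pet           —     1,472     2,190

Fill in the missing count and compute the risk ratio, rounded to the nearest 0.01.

0.59

The missing cell is in the unexposed row: 2190 − 1472 = 718.
So a = 299, b = 1246, c = 718, d = 1472.
RR = [a/(a+b)] / [c/(c+d)] = (299/1545) / (718/2190) = 0.19353/0.32785 = 0.59029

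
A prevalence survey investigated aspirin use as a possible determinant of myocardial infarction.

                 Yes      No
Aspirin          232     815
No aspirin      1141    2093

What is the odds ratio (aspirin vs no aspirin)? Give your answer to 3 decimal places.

0.522

Cells: a = 232, b = 815, c = 1141, d = 2093.
OR = (a·d)/(b·c) = (232 × 2093) / (815 × 1141) = 485576 / 929915 = 0.52217
Exposure is associated with lower odds of myocardial infarction (OR = 0.52 < 1).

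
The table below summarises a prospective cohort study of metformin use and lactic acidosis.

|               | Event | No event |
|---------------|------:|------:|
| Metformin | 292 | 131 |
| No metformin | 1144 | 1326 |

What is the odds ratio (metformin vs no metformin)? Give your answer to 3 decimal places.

Cells: a = 292, b = 131, c = 1144, d = 1326.
OR = (a·d)/(b·c) = (292 × 1326) / (131 × 1144) = 387192 / 149864 = 2.58362
The odds of lactic acidosis are about 2.58 times as high in the metformin group.

2.584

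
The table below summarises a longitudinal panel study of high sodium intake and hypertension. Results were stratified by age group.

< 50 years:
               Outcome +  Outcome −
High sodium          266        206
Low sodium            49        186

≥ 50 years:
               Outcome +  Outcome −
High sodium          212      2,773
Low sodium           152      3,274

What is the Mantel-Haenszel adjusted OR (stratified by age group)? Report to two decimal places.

OR_MH = Σ(aᵢdᵢ/nᵢ) / Σ(bᵢcᵢ/nᵢ), where nᵢ is the stratum total.
Stratum 1 (< 50 years): n = 707; a·d/n = 266·186/707 = 69.9802; b·c/n = 206·49/707 = 14.2772
Stratum 2 (≥ 50 years): n = 6411; a·d/n = 212·3274/6411 = 108.2652; b·c/n = 2773·152/6411 = 65.7457
OR_MH = (69.9802 + 108.2652) / (14.2772 + 65.7457) = 178.2454 / 80.0230 = 2.22743

2.23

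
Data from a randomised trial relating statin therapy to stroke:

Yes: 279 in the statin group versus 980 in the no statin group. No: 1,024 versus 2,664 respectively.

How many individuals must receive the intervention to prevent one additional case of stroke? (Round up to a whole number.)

19

Risk in treated group = 279/1303 = 0.21412; risk in control = 980/3644 = 0.26894.
Absolute risk reduction = 0.26894 − 0.21412 = 0.05481
NNT = 1 / ARR = 1 / 0.05481 = 18.244 → round up → 19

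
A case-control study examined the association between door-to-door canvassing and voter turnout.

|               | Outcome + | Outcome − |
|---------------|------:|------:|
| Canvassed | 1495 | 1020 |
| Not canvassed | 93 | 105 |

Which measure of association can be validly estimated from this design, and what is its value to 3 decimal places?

Cells: a = 1495, b = 1020, c = 93, d = 105.
This is a case-control study: participants were sampled on outcome status, so risks in the source population cannot be estimated directly — relative risk is not valid here. The odds ratio is the appropriate measure.
OR = (a·d)/(b·c) = (1495 × 105) / (1020 × 93) = 156975 / 94860 = 1.65481

1.655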